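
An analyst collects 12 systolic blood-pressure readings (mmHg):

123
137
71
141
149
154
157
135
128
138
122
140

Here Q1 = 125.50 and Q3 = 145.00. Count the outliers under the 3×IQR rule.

0

IQR = 19.50; fences at 125.50 − 58.50 = 67.00 and 145.00 + 58.50 = 203.50.
Every value lies within the cutoffs.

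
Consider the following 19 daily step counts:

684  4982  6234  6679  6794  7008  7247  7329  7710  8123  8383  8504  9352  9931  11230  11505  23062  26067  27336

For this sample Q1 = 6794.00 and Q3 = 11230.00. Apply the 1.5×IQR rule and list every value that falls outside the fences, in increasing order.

23062, 26067, 27336

IQR = Q3 − Q1 = 11230.00 − 6794.00 = 4436.00.
Lower fence = Q1 − 1.5·IQR = 6794.00 − 6654.00 = 140.00.
Upper fence = Q3 + 1.5·IQR = 11230.00 + 6654.00 = 17884.00.
23062 > 17884.00 → outlier.
26067 > 17884.00 → outlier.
27336 > 17884.00 → outlier.
All remaining values lie within [140.00, 17884.00].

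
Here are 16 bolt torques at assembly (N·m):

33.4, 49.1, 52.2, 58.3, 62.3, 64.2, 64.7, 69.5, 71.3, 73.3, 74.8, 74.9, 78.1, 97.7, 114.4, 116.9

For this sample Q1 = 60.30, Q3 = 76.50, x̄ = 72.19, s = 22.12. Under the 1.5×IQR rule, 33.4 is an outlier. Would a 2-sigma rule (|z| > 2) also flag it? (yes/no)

z = (33.4 − 72.19) / 22.12 = -1.75.
|z| = 1.75 ≤ 2.

no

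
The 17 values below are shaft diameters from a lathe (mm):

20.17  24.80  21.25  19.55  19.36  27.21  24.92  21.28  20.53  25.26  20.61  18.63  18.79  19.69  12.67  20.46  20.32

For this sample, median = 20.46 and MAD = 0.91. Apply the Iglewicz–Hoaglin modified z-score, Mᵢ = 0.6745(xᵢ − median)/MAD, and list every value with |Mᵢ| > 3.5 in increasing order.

12.67, 25.26, 27.21

|Mᵢ| > 3.5 ⇔ |xᵢ − 20.46| > 3.5·0.91/0.6745 = 4.72.
So outliers lie outside [15.74, 25.18].
12.67: M = -5.77 → outlier.
25.26: M = 3.56 → outlier.
27.21: M = 5.00 → outlier.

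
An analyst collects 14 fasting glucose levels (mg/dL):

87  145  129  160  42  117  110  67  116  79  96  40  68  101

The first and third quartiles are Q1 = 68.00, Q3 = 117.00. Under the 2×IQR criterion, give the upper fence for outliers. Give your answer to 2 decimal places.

IQR = Q3 − Q1 = 117.00 − 68.00 = 49.00.
Lower fence = Q1 − 2·IQR = 68.00 − 98.00 = -30.00.
Upper fence = Q3 + 2·IQR = 117.00 + 98.00 = 215.00.

215.00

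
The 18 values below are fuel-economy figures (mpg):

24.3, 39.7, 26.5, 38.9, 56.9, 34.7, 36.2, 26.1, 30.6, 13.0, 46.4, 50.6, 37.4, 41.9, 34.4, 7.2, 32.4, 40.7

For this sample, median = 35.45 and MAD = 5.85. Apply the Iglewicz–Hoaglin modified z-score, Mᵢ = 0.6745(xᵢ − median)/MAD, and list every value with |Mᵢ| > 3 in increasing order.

7.2

|Mᵢ| > 3 ⇔ |xᵢ − 35.45| > 3·5.85/0.6745 = 26.02.
So outliers lie outside [9.43, 61.47].
7.2: M = -3.26 → outlier.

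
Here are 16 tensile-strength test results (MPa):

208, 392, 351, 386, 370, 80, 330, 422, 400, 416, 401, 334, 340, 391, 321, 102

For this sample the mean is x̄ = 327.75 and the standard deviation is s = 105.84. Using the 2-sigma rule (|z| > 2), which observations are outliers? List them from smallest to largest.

80, 102

Cutoffs at x̄ ± 2s: 327.75 ± 2·105.84 = [116.07, 539.43].
80: z = -2.34, |z| > 2 → outlier.
102: z = -2.13, |z| > 2 → outlier.
Every other value lies within [116.07, 539.43].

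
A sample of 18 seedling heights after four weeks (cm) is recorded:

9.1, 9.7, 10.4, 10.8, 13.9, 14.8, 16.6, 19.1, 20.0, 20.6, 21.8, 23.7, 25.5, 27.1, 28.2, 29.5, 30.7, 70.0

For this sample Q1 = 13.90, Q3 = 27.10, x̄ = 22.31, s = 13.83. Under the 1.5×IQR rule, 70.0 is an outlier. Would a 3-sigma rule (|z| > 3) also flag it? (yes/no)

yes

z = (70.0 − 22.31) / 13.83 = 3.45.
|z| = 3.45 > 3.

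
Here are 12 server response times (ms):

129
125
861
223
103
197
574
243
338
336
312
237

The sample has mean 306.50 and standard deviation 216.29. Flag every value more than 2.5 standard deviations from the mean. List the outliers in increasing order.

Cutoffs at x̄ ± 2.5s: 306.50 ± 2.5·216.29 = [-234.225, 847.225].
861: z = 2.56, |z| > 2.5 → outlier.
Every other value lies within [-234.225, 847.225].

861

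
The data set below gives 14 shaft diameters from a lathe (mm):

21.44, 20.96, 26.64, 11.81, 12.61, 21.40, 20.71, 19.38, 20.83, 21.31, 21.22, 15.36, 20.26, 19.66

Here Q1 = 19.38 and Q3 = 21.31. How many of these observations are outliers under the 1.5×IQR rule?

IQR = 1.93; fences at 19.38 − 2.895 = 16.485 and 21.31 + 2.895 = 24.205.
Outside the cutoffs: 11.81, 12.61, 15.36, 26.64.

4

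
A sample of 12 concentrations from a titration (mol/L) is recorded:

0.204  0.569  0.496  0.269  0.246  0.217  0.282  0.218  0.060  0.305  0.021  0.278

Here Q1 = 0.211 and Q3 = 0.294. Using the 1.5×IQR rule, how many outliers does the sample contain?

4

IQR = 0.083; fences at 0.211 − 0.1245 = 0.0865 and 0.294 + 0.1245 = 0.4185.
Outside the cutoffs: 0.021, 0.060, 0.496, 0.569.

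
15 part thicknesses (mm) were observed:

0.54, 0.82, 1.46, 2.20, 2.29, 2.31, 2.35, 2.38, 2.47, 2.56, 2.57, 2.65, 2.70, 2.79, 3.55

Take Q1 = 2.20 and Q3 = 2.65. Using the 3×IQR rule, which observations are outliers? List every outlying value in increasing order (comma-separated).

IQR = Q3 − Q1 = 2.65 − 2.20 = 0.45.
Lower fence = Q1 − 3·IQR = 2.20 − 1.35 = 0.85.
Upper fence = Q3 + 3·IQR = 2.65 + 1.35 = 4.00.
0.54 < 0.85 → outlier.
0.82 < 0.85 → outlier.
All remaining values lie within [0.85, 4.00].

0.54, 0.82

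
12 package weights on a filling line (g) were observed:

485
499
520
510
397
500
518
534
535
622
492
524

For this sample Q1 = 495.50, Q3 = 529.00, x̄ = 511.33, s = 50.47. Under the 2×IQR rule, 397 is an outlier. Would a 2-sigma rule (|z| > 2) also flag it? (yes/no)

yes

z = (397 − 511.33) / 50.47 = -2.27.
|z| = 2.27 > 2.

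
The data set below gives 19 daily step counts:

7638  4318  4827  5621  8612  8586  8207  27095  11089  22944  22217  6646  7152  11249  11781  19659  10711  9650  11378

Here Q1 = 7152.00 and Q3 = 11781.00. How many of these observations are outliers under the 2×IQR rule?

IQR = 4629.00; fences at 7152.00 − 9258.00 = -2106.00 and 11781.00 + 9258.00 = 21039.00.
Outside the cutoffs: 22217, 22944, 27095.

3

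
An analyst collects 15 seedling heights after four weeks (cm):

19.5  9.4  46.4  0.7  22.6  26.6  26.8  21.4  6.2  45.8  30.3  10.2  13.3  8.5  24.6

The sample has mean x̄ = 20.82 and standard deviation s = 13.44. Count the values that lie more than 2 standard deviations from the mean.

0

Cutoffs: x̄ ± 2s = [-6.06, 47.70].
Every value lies within the cutoffs.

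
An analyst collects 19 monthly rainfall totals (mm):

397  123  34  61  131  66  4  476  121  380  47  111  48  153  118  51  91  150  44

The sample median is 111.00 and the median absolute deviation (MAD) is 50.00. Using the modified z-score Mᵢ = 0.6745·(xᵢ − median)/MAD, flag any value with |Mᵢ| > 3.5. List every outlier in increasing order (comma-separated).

380, 397, 476

|Mᵢ| > 3.5 ⇔ |xᵢ − 111.00| > 3.5·50.00/0.6745 = 259.45.
So outliers lie outside [-148.45, 370.45].
380: M = 3.63 → outlier.
397: M = 3.86 → outlier.
476: M = 4.92 → outlier.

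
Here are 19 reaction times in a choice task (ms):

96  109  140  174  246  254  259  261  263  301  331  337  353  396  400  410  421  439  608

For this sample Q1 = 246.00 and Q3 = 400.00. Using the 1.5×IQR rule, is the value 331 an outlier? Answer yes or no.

IQR = Q3 − Q1 = 400.00 − 246.00 = 154.00.
Lower fence = Q1 − 1.5·IQR = 246.00 − 231.00 = 15.00.
Upper fence = Q3 + 1.5·IQR = 400.00 + 231.00 = 631.00.
331 lies within [15.00, 631.00].

no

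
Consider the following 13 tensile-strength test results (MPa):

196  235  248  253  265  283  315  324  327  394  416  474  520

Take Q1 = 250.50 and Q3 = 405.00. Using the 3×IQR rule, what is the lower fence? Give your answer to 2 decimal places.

IQR = Q3 − Q1 = 405.00 − 250.50 = 154.50.
Lower fence = Q1 − 3·IQR = 250.50 − 463.50 = -213.00.
Upper fence = Q3 + 3·IQR = 405.00 + 463.50 = 868.50.

-213.00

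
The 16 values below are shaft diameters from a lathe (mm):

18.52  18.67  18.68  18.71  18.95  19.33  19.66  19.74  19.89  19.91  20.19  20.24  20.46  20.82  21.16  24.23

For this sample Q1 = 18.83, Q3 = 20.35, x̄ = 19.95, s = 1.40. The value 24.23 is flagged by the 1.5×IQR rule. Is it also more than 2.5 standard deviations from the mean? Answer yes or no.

yes

z = (24.23 − 19.95) / 1.40 = 3.06.
|z| = 3.06 > 2.5.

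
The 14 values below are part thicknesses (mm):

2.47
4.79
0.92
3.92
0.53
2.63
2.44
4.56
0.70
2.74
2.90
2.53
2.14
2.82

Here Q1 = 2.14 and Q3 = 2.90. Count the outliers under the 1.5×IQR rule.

IQR = 0.76; fences at 2.14 − 1.14 = 1.00 and 2.90 + 1.14 = 4.04.
Outside the cutoffs: 0.53, 0.70, 0.92, 4.56, 4.79.

5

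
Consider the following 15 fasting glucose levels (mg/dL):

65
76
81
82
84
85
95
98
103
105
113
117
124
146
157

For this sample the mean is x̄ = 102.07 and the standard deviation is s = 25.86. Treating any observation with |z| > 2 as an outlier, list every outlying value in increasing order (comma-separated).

Cutoffs at x̄ ± 2s: 102.07 ± 2·25.86 = [50.35, 153.79].
157: z = 2.12, |z| > 2 → outlier.
Every other value lies within [50.35, 153.79].

157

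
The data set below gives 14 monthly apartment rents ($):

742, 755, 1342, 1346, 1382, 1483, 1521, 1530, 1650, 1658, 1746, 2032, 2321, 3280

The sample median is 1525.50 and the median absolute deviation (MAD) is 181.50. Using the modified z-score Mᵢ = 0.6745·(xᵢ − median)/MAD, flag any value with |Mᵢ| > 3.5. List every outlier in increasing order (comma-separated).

|Mᵢ| > 3.5 ⇔ |xᵢ − 1525.50| > 3.5·181.50/0.6745 = 941.81.
So outliers lie outside [583.69, 2467.31].
3280: M = 6.52 → outlier.

3280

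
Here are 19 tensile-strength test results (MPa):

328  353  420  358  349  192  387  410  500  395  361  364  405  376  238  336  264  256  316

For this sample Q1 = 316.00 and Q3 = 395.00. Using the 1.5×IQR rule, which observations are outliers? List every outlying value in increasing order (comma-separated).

IQR = Q3 − Q1 = 395.00 − 316.00 = 79.00.
Lower fence = Q1 − 1.5·IQR = 316.00 − 118.50 = 197.50.
Upper fence = Q3 + 1.5·IQR = 395.00 + 118.50 = 513.50.
192 < 197.50 → outlier.
All remaining values lie within [197.50, 513.50].

192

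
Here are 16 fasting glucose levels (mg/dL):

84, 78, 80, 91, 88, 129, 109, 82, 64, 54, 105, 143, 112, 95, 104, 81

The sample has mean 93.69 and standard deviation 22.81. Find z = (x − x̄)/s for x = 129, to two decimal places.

z = (129 − 93.69) / 22.81 = 1.55.

1.55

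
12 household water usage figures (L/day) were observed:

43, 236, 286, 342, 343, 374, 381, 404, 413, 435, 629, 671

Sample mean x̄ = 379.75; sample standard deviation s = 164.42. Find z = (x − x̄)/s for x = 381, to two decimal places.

z = (381 − 379.75) / 164.42 = 0.01.

0.01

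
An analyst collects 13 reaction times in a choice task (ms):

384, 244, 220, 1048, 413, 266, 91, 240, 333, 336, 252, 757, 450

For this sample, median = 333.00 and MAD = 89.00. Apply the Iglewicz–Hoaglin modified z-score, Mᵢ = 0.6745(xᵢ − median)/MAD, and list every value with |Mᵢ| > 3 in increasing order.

|Mᵢ| > 3 ⇔ |xᵢ − 333.00| > 3·89.00/0.6745 = 395.85.
So outliers lie outside [-62.85, 728.85].
757: M = 3.21 → outlier.
1048: M = 5.42 → outlier.

757, 1048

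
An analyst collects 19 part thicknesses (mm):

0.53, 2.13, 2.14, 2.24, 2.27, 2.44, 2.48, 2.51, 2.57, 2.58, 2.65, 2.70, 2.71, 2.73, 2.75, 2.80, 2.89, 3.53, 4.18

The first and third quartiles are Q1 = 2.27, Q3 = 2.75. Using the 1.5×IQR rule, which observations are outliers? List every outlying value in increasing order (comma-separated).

0.53, 3.53, 4.18

IQR = Q3 − Q1 = 2.75 − 2.27 = 0.48.
Lower fence = Q1 − 1.5·IQR = 2.27 − 0.72 = 1.55.
Upper fence = Q3 + 1.5·IQR = 2.75 + 0.72 = 3.47.
0.53 < 1.55 → outlier.
3.53 > 3.47 → outlier.
4.18 > 3.47 → outlier.
All remaining values lie within [1.55, 3.47].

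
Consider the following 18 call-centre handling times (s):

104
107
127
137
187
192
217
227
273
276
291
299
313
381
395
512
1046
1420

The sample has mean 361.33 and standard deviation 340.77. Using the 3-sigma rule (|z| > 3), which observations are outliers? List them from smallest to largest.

Cutoffs at x̄ ± 3s: 361.33 ± 3·340.77 = [-660.98, 1383.64].
1420: z = 3.11, |z| > 3 → outlier.
Every other value lies within [-660.98, 1383.64].

1420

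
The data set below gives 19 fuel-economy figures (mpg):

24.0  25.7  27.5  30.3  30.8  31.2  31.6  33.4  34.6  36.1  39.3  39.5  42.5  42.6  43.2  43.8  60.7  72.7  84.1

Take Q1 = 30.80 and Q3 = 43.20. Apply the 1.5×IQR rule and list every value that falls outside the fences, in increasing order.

72.7, 84.1

IQR = Q3 − Q1 = 43.20 − 30.80 = 12.40.
Lower fence = Q1 − 1.5·IQR = 30.80 − 18.60 = 12.20.
Upper fence = Q3 + 1.5·IQR = 43.20 + 18.60 = 61.80.
72.7 > 61.80 → outlier.
84.1 > 61.80 → outlier.
All remaining values lie within [12.20, 61.80].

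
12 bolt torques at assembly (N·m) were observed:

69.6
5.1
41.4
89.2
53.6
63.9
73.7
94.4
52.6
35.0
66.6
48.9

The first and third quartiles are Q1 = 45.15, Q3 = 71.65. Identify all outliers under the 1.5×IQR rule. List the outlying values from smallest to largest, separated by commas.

5.1

IQR = Q3 − Q1 = 71.65 − 45.15 = 26.50.
Lower fence = Q1 − 1.5·IQR = 45.15 − 39.75 = 5.40.
Upper fence = Q3 + 1.5·IQR = 71.65 + 39.75 = 111.40.
5.1 < 5.40 → outlier.
All remaining values lie within [5.40, 111.40].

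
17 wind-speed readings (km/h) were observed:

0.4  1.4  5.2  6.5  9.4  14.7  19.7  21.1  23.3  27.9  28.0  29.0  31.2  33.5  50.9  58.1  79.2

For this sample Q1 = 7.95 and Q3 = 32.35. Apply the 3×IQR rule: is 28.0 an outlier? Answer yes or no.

IQR = Q3 − Q1 = 32.35 − 7.95 = 24.40.
Lower fence = Q1 − 3·IQR = 7.95 − 73.20 = -65.25.
Upper fence = Q3 + 3·IQR = 32.35 + 73.20 = 105.55.
28.0 lies within [-65.25, 105.55].

no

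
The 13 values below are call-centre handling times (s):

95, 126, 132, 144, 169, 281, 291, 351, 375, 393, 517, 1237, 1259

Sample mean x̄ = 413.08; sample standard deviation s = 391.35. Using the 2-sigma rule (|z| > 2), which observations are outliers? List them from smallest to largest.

Cutoffs at x̄ ± 2s: 413.08 ± 2·391.35 = [-369.62, 1195.78].
1237: z = 2.11, |z| > 2 → outlier.
1259: z = 2.16, |z| > 2 → outlier.
Every other value lies within [-369.62, 1195.78].

1237, 1259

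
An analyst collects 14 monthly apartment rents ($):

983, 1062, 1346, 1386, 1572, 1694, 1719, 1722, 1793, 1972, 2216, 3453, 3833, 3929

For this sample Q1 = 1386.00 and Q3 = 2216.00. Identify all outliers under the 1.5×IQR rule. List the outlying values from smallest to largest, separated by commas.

3833, 3929

IQR = Q3 − Q1 = 2216.00 − 1386.00 = 830.00.
Lower fence = Q1 − 1.5·IQR = 1386.00 − 1245.00 = 141.00.
Upper fence = Q3 + 1.5·IQR = 2216.00 + 1245.00 = 3461.00.
3833 > 3461.00 → outlier.
3929 > 3461.00 → outlier.
All remaining values lie within [141.00, 3461.00].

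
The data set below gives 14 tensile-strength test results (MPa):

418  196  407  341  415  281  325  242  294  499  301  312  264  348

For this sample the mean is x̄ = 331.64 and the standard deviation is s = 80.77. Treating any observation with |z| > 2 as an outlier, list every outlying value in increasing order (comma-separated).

Cutoffs at x̄ ± 2s: 331.64 ± 2·80.77 = [170.10, 493.18].
499: z = 2.07, |z| > 2 → outlier.
Every other value lies within [170.10, 493.18].

499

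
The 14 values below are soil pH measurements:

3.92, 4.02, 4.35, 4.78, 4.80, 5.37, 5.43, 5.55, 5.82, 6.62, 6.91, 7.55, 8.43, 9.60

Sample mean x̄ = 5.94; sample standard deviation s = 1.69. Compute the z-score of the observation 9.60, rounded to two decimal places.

2.17

z = (9.60 − 5.94) / 1.69 = 2.17.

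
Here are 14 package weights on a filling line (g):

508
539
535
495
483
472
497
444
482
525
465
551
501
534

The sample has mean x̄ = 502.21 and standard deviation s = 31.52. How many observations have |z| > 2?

Cutoffs: x̄ ± 2s = [439.17, 565.25].
Every value lies within the cutoffs.

0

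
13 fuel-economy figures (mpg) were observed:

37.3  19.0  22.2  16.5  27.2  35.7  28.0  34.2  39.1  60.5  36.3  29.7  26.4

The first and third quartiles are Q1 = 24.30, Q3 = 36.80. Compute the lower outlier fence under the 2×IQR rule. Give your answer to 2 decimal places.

IQR = Q3 − Q1 = 36.80 − 24.30 = 12.50.
Lower fence = Q1 − 2·IQR = 24.30 − 25.00 = -0.70.
Upper fence = Q3 + 2·IQR = 36.80 + 25.00 = 61.80.

-0.70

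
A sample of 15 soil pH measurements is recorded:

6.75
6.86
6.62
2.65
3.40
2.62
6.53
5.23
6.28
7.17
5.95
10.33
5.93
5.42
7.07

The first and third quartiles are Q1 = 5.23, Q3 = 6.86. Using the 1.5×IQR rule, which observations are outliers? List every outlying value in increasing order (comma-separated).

IQR = Q3 − Q1 = 6.86 − 5.23 = 1.63.
Lower fence = Q1 − 1.5·IQR = 5.23 − 2.445 = 2.785.
Upper fence = Q3 + 1.5·IQR = 6.86 + 2.445 = 9.305.
2.62 < 2.785 → outlier.
2.65 < 2.785 → outlier.
10.33 > 9.305 → outlier.
All remaining values lie within [2.785, 9.305].

2.62, 2.65, 10.33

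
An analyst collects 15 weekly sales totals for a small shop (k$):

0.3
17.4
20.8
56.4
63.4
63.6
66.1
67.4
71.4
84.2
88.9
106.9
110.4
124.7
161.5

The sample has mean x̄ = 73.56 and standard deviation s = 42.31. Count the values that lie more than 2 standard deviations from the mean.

Cutoffs: x̄ ± 2s = [-11.06, 158.18].
Outside the cutoffs: 161.5.

1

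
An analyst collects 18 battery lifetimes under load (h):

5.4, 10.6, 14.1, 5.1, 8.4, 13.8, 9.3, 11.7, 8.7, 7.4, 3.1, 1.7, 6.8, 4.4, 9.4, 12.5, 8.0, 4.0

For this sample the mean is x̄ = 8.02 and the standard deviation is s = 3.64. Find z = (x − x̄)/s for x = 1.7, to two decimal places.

-1.74

z = (1.7 − 8.02) / 3.64 = -1.74.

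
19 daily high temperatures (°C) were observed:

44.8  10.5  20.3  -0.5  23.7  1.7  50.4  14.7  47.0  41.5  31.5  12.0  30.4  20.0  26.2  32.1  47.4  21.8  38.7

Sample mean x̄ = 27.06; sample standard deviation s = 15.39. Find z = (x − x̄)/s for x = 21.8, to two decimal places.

-0.34

z = (21.8 − 27.06) / 15.39 = -0.34.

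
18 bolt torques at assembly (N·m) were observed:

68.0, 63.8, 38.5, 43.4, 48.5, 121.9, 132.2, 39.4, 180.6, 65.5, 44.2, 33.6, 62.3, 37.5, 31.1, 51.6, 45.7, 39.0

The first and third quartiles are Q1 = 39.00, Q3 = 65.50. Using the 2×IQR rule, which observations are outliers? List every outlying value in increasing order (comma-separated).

IQR = Q3 − Q1 = 65.50 − 39.00 = 26.50.
Lower fence = Q1 − 2·IQR = 39.00 − 53.00 = -14.00.
Upper fence = Q3 + 2·IQR = 65.50 + 53.00 = 118.50.
121.9 > 118.50 → outlier.
132.2 > 118.50 → outlier.
180.6 > 118.50 → outlier.
All remaining values lie within [-14.00, 118.50].

121.9, 132.2, 180.6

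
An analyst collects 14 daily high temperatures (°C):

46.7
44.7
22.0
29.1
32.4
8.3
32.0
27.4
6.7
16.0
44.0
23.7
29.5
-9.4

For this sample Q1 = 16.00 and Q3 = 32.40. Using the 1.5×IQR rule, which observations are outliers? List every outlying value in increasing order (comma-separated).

-9.4

IQR = Q3 − Q1 = 32.40 − 16.00 = 16.40.
Lower fence = Q1 − 1.5·IQR = 16.00 − 24.60 = -8.60.
Upper fence = Q3 + 1.5·IQR = 32.40 + 24.60 = 57.00.
-9.4 < -8.60 → outlier.
All remaining values lie within [-8.60, 57.00].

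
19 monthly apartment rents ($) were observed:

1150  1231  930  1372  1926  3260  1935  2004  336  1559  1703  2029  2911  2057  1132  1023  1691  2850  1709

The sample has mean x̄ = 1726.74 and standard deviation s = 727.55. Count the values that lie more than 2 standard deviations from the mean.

Cutoffs: x̄ ± 2s = [271.64, 3181.84].
Outside the cutoffs: 3260.

1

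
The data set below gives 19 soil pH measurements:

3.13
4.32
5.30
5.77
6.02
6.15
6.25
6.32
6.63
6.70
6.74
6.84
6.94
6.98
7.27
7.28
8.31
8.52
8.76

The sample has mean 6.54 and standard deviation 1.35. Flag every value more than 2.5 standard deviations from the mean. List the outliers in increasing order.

3.13

Cutoffs at x̄ ± 2.5s: 6.54 ± 2.5·1.35 = [3.165, 9.915].
3.13: z = -2.53, |z| > 2.5 → outlier.
Every other value lies within [3.165, 9.915].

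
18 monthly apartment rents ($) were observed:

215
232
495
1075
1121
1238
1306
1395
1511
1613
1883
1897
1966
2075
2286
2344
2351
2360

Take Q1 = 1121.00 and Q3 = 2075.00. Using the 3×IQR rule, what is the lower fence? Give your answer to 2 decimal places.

IQR = Q3 − Q1 = 2075.00 − 1121.00 = 954.00.
Lower fence = Q1 − 3·IQR = 1121.00 − 2862.00 = -1741.00.
Upper fence = Q3 + 3·IQR = 2075.00 + 2862.00 = 4937.00.

-1741.00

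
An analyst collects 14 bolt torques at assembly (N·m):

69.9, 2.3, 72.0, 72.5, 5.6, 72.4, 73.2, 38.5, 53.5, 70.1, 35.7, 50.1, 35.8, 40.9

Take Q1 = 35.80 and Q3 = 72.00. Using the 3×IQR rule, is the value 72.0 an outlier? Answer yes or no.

IQR = Q3 − Q1 = 72.00 − 35.80 = 36.20.
Lower fence = Q1 − 3·IQR = 35.80 − 108.60 = -72.80.
Upper fence = Q3 + 3·IQR = 72.00 + 108.60 = 180.60.
72.0 lies within [-72.80, 180.60].

no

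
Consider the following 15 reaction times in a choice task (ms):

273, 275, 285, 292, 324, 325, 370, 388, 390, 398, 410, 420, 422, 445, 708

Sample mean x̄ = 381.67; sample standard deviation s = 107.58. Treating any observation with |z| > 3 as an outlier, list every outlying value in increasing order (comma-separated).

708

Cutoffs at x̄ ± 3s: 381.67 ± 3·107.58 = [58.93, 704.41].
708: z = 3.03, |z| > 3 → outlier.
Every other value lies within [58.93, 704.41].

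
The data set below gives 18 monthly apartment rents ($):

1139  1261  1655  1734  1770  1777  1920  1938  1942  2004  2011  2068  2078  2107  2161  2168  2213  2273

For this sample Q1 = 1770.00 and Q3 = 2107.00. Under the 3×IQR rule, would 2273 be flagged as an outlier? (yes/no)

no

IQR = Q3 − Q1 = 2107.00 − 1770.00 = 337.00.
Lower fence = Q1 − 3·IQR = 1770.00 − 1011.00 = 759.00.
Upper fence = Q3 + 3·IQR = 2107.00 + 1011.00 = 3118.00.
2273 lies within [759.00, 3118.00].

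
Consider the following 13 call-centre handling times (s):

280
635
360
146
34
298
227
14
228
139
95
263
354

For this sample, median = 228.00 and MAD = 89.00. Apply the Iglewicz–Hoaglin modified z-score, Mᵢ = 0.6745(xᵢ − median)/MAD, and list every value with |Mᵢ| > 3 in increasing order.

635

|Mᵢ| > 3 ⇔ |xᵢ − 228.00| > 3·89.00/0.6745 = 395.85.
So outliers lie outside [-167.85, 623.85].
635: M = 3.08 → outlier.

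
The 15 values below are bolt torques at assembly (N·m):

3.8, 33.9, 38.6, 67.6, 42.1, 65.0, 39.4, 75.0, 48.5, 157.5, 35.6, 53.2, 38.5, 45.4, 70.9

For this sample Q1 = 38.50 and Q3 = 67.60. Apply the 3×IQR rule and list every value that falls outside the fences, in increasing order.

157.5

IQR = Q3 − Q1 = 67.60 − 38.50 = 29.10.
Lower fence = Q1 − 3·IQR = 38.50 − 87.30 = -48.80.
Upper fence = Q3 + 3·IQR = 67.60 + 87.30 = 154.90.
157.5 > 154.90 → outlier.
All remaining values lie within [-48.80, 154.90].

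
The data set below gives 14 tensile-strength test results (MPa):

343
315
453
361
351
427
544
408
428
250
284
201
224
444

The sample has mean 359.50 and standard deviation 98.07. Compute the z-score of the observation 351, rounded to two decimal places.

z = (351 − 359.50) / 98.07 = -0.09.

-0.09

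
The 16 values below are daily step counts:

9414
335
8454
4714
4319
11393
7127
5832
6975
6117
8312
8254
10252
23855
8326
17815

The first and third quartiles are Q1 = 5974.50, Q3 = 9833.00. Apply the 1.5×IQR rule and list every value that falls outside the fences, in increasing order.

17815, 23855

IQR = Q3 − Q1 = 9833.00 − 5974.50 = 3858.50.
Lower fence = Q1 − 1.5·IQR = 5974.50 − 5787.75 = 186.75.
Upper fence = Q3 + 1.5·IQR = 9833.00 + 5787.75 = 15620.75.
17815 > 15620.75 → outlier.
23855 > 15620.75 → outlier.
All remaining values lie within [186.75, 15620.75].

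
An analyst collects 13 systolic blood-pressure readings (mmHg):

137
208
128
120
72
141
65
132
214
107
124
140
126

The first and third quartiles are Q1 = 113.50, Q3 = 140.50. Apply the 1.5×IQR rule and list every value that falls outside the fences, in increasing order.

65, 72, 208, 214

IQR = Q3 − Q1 = 140.50 − 113.50 = 27.00.
Lower fence = Q1 − 1.5·IQR = 113.50 − 40.50 = 73.00.
Upper fence = Q3 + 1.5·IQR = 140.50 + 40.50 = 181.00.
65 < 73.00 → outlier.
72 < 73.00 → outlier.
208 > 181.00 → outlier.
214 > 181.00 → outlier.
All remaining values lie within [73.00, 181.00].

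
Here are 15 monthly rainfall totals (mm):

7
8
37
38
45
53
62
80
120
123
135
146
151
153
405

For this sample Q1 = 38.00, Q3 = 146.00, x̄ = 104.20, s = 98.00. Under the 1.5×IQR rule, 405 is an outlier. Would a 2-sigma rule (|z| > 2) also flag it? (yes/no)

z = (405 − 104.20) / 98.00 = 3.07.
|z| = 3.07 > 2.

yes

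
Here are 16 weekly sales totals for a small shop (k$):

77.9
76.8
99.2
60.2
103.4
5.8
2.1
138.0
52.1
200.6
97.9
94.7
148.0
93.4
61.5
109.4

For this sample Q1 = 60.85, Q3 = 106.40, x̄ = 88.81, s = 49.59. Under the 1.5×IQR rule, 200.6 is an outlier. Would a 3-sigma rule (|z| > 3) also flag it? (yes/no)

no

z = (200.6 − 88.81) / 49.59 = 2.25.
|z| = 2.25 ≤ 3.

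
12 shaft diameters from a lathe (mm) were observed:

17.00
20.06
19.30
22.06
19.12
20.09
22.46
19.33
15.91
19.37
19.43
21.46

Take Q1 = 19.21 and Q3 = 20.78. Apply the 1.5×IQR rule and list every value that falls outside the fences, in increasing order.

IQR = Q3 − Q1 = 20.78 − 19.21 = 1.57.
Lower fence = Q1 − 1.5·IQR = 19.21 − 2.355 = 16.855.
Upper fence = Q3 + 1.5·IQR = 20.78 + 2.355 = 23.135.
15.91 < 16.855 → outlier.
All remaining values lie within [16.855, 23.135].

15.91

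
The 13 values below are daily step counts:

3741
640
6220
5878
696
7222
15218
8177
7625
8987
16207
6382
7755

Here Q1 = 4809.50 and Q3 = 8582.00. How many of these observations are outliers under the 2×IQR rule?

IQR = 3772.50; fences at 4809.50 − 7545.00 = -2735.50 and 8582.00 + 7545.00 = 16127.00.
Outside the cutoffs: 16207.

1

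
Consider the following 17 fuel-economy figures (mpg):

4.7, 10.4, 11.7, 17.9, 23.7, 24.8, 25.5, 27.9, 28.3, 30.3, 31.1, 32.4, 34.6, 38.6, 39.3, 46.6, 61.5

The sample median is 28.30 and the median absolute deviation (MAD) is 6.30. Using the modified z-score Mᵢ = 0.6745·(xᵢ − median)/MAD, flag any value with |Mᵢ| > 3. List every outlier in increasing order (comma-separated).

61.5

|Mᵢ| > 3 ⇔ |xᵢ − 28.30| > 3·6.30/0.6745 = 28.02.
So outliers lie outside [0.28, 56.32].
61.5: M = 3.55 → outlier.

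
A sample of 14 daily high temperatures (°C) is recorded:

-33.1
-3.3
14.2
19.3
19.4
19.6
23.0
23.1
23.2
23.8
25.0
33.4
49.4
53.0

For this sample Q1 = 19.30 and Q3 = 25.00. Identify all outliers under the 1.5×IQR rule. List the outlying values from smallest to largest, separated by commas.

IQR = Q3 − Q1 = 25.00 − 19.30 = 5.70.
Lower fence = Q1 − 1.5·IQR = 19.30 − 8.55 = 10.75.
Upper fence = Q3 + 1.5·IQR = 25.00 + 8.55 = 33.55.
-33.1 < 10.75 → outlier.
-3.3 < 10.75 → outlier.
49.4 > 33.55 → outlier.
53.0 > 33.55 → outlier.
All remaining values lie within [10.75, 33.55].

-33.1, -3.3, 49.4, 53.0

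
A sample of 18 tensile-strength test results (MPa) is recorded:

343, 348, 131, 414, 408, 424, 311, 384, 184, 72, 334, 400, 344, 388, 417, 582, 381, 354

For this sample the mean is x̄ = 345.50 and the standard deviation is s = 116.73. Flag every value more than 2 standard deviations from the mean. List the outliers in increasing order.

Cutoffs at x̄ ± 2s: 345.50 ± 2·116.73 = [112.04, 578.96].
72: z = -2.34, |z| > 2 → outlier.
582: z = 2.03, |z| > 2 → outlier.
Every other value lies within [112.04, 578.96].

72, 582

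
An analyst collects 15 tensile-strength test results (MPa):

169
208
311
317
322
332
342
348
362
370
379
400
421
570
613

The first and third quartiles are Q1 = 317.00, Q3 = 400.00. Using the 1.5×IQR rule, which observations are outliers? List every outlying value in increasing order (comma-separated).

169, 570, 613

IQR = Q3 − Q1 = 400.00 − 317.00 = 83.00.
Lower fence = Q1 − 1.5·IQR = 317.00 − 124.50 = 192.50.
Upper fence = Q3 + 1.5·IQR = 400.00 + 124.50 = 524.50.
169 < 192.50 → outlier.
570 > 524.50 → outlier.
613 > 524.50 → outlier.
All remaining values lie within [192.50, 524.50].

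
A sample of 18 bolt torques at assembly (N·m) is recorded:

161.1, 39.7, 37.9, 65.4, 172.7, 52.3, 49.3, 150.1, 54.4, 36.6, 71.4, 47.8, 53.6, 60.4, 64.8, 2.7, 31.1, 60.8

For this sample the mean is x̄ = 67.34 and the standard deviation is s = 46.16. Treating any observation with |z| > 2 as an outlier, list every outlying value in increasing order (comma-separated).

161.1, 172.7

Cutoffs at x̄ ± 2s: 67.34 ± 2·46.16 = [-24.98, 159.66].
161.1: z = 2.03, |z| > 2 → outlier.
172.7: z = 2.28, |z| > 2 → outlier.
Every other value lies within [-24.98, 159.66].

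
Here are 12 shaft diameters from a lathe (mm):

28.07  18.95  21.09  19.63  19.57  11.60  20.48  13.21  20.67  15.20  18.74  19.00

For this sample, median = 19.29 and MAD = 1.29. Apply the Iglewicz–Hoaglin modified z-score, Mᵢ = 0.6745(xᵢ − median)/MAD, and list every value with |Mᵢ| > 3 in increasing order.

11.60, 13.21, 28.07

|Mᵢ| > 3 ⇔ |xᵢ − 19.29| > 3·1.29/0.6745 = 5.74.
So outliers lie outside [13.55, 25.03].
11.60: M = -4.02 → outlier.
13.21: M = -3.18 → outlier.
28.07: M = 4.59 → outlier.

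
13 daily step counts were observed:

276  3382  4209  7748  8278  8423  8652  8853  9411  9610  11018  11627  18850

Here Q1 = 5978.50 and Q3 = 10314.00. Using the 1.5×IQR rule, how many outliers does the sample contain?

IQR = 4335.50; fences at 5978.50 − 6503.25 = -524.75 and 10314.00 + 6503.25 = 16817.25.
Outside the cutoffs: 18850.

1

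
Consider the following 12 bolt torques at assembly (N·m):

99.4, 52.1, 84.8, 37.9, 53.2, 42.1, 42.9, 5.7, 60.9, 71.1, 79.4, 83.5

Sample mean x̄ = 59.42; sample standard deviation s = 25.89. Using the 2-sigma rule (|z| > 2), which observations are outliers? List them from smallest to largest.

Cutoffs at x̄ ± 2s: 59.42 ± 2·25.89 = [7.64, 111.20].
5.7: z = -2.07, |z| > 2 → outlier.
Every other value lies within [7.64, 111.20].

5.7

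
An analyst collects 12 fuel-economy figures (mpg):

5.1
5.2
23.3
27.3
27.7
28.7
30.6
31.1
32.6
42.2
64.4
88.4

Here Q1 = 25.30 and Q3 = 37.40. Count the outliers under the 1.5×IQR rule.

IQR = 12.10; fences at 25.30 − 18.15 = 7.15 and 37.40 + 18.15 = 55.55.
Outside the cutoffs: 5.1, 5.2, 64.4, 88.4.

4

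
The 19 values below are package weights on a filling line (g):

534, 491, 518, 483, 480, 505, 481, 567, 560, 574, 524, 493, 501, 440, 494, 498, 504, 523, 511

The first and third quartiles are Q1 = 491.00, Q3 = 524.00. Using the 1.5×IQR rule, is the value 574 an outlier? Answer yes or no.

yes

IQR = Q3 − Q1 = 524.00 − 491.00 = 33.00.
Lower fence = Q1 − 1.5·IQR = 491.00 − 49.50 = 441.50.
Upper fence = Q3 + 1.5·IQR = 524.00 + 49.50 = 573.50.
574 lies above the upper fence.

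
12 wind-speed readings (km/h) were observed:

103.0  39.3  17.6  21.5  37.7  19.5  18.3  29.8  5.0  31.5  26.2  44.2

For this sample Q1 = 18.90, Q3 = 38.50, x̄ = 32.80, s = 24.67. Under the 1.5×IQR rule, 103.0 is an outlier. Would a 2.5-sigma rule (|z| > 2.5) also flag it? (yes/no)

z = (103.0 − 32.80) / 24.67 = 2.85.
|z| = 2.85 > 2.5.

yes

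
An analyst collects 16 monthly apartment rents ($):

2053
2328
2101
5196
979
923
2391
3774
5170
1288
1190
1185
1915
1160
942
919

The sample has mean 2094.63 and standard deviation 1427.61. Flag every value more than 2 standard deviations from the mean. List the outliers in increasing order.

Cutoffs at x̄ ± 2s: 2094.63 ± 2·1427.61 = [-760.59, 4949.85].
5170: z = 2.15, |z| > 2 → outlier.
5196: z = 2.17, |z| > 2 → outlier.
Every other value lies within [-760.59, 4949.85].

5170, 5196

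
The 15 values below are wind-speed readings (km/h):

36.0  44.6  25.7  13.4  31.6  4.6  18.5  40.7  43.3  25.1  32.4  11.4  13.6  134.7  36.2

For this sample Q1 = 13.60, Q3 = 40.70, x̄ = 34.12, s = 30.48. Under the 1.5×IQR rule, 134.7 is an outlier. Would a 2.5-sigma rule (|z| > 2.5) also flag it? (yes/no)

z = (134.7 − 34.12) / 30.48 = 3.30.
|z| = 3.30 > 2.5.

yes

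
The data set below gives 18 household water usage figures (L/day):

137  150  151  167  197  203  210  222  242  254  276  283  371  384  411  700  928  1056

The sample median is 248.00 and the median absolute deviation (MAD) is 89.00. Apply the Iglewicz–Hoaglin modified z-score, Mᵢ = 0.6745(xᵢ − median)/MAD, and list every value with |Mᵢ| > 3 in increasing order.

700, 928, 1056

|Mᵢ| > 3 ⇔ |xᵢ − 248.00| > 3·89.00/0.6745 = 395.85.
So outliers lie outside [-147.85, 643.85].
700: M = 3.43 → outlier.
928: M = 5.15 → outlier.
1056: M = 6.12 → outlier.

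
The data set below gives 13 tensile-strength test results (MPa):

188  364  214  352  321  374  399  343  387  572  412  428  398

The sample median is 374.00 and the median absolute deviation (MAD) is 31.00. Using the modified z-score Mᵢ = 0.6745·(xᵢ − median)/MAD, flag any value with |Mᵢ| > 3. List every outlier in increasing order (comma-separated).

|Mᵢ| > 3 ⇔ |xᵢ − 374.00| > 3·31.00/0.6745 = 137.88.
So outliers lie outside [236.12, 511.88].
188: M = -4.05 → outlier.
214: M = -3.48 → outlier.
572: M = 4.31 → outlier.

188, 214, 572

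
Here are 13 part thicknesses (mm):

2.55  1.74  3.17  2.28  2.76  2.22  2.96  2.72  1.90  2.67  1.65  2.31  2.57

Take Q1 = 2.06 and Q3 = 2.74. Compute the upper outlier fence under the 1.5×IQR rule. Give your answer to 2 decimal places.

IQR = Q3 − Q1 = 2.74 − 2.06 = 0.68.
Lower fence = Q1 − 1.5·IQR = 2.06 − 1.02 = 1.04.
Upper fence = Q3 + 1.5·IQR = 2.74 + 1.02 = 3.76.

3.76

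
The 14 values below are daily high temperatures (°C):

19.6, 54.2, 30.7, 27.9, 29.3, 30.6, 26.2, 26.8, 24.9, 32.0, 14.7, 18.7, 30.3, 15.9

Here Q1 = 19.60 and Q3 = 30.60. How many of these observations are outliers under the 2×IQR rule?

1

IQR = 11.00; fences at 19.60 − 22.00 = -2.40 and 30.60 + 22.00 = 52.60.
Outside the cutoffs: 54.2.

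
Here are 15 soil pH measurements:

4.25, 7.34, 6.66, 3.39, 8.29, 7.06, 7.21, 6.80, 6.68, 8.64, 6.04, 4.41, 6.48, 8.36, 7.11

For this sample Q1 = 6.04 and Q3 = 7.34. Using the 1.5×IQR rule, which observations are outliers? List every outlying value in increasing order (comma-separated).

IQR = Q3 − Q1 = 7.34 − 6.04 = 1.30.
Lower fence = Q1 − 1.5·IQR = 6.04 − 1.95 = 4.09.
Upper fence = Q3 + 1.5·IQR = 7.34 + 1.95 = 9.29.
3.39 < 4.09 → outlier.
All remaining values lie within [4.09, 9.29].

3.39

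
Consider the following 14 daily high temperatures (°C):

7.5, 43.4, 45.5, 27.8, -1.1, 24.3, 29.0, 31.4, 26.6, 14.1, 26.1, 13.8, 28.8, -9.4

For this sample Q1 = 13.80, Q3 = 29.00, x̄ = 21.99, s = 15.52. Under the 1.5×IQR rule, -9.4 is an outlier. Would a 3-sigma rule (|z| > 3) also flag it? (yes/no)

no

z = (-9.4 − 21.99) / 15.52 = -2.02.
|z| = 2.02 ≤ 3.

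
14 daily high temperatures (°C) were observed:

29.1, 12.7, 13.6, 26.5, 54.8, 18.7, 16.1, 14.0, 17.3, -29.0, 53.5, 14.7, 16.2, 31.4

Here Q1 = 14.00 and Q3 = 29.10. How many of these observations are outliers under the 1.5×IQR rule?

3

IQR = 15.10; fences at 14.00 − 22.65 = -8.65 and 29.10 + 22.65 = 51.75.
Outside the cutoffs: -29.0, 53.5, 54.8.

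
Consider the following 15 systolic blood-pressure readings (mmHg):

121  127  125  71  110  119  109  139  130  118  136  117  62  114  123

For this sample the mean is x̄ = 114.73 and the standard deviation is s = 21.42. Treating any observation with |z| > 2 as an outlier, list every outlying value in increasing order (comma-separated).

62, 71

Cutoffs at x̄ ± 2s: 114.73 ± 2·21.42 = [71.89, 157.57].
62: z = -2.46, |z| > 2 → outlier.
71: z = -2.04, |z| > 2 → outlier.
Every other value lies within [71.89, 157.57].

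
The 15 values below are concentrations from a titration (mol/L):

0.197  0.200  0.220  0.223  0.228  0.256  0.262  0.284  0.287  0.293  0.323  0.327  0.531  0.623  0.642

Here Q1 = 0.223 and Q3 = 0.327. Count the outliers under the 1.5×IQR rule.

3

IQR = 0.104; fences at 0.223 − 0.156 = 0.067 and 0.327 + 0.156 = 0.483.
Outside the cutoffs: 0.531, 0.623, 0.642.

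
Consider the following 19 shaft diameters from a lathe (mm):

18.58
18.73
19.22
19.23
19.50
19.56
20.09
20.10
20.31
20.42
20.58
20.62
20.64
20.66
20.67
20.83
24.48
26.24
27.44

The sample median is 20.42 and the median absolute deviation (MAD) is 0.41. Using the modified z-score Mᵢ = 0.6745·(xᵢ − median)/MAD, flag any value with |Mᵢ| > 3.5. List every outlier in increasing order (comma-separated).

24.48, 26.24, 27.44

|Mᵢ| > 3.5 ⇔ |xᵢ − 20.42| > 3.5·0.41/0.6745 = 2.13.
So outliers lie outside [18.29, 22.55].
24.48: M = 6.68 → outlier.
26.24: M = 9.57 → outlier.
27.44: M = 11.55 → outlier.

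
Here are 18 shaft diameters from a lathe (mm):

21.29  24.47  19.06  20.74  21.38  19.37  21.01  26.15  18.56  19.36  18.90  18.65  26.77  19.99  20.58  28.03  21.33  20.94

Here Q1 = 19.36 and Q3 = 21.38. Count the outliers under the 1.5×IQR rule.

4

IQR = 2.02; fences at 19.36 − 3.03 = 16.33 and 21.38 + 3.03 = 24.41.
Outside the cutoffs: 24.47, 26.15, 26.77, 28.03.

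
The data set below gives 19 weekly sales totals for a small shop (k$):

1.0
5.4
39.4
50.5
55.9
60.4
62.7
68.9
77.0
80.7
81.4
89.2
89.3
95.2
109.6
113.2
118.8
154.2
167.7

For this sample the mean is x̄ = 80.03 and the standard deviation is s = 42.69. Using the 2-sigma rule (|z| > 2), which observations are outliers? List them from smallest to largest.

167.7

Cutoffs at x̄ ± 2s: 80.03 ± 2·42.69 = [-5.35, 165.41].
167.7: z = 2.05, |z| > 2 → outlier.
Every other value lies within [-5.35, 165.41].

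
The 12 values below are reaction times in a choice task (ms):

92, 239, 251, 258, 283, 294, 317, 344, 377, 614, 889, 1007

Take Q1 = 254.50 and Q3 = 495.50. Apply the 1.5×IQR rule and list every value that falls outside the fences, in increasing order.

889, 1007

IQR = Q3 − Q1 = 495.50 − 254.50 = 241.00.
Lower fence = Q1 − 1.5·IQR = 254.50 − 361.50 = -107.00.
Upper fence = Q3 + 1.5·IQR = 495.50 + 361.50 = 857.00.
889 > 857.00 → outlier.
1007 > 857.00 → outlier.
All remaining values lie within [-107.00, 857.00].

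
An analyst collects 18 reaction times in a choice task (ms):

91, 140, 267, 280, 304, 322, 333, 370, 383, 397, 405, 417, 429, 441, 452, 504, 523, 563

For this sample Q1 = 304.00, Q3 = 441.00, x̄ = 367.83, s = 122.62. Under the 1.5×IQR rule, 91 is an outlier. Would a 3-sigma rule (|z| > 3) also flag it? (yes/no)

no

z = (91 − 367.83) / 122.62 = -2.26.
|z| = 2.26 ≤ 3.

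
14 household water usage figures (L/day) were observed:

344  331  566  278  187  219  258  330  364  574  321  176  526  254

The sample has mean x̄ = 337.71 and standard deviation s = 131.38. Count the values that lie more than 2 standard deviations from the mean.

0

Cutoffs: x̄ ± 2s = [74.95, 600.47].
Every value lies within the cutoffs.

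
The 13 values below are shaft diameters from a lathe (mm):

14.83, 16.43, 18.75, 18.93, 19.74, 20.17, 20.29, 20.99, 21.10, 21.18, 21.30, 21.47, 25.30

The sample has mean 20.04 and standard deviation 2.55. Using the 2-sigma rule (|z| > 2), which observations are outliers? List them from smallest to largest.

14.83, 25.30

Cutoffs at x̄ ± 2s: 20.04 ± 2·2.55 = [14.94, 25.14].
14.83: z = -2.04, |z| > 2 → outlier.
25.30: z = 2.06, |z| > 2 → outlier.
Every other value lies within [14.94, 25.14].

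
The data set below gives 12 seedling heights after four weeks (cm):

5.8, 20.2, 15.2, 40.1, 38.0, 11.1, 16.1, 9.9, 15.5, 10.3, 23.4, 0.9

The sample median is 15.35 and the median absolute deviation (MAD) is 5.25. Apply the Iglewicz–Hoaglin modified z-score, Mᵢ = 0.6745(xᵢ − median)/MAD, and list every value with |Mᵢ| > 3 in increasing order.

|Mᵢ| > 3 ⇔ |xᵢ − 15.35| > 3·5.25/0.6745 = 23.35.
So outliers lie outside [-8.00, 38.70].
40.1: M = 3.18 → outlier.

40.1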